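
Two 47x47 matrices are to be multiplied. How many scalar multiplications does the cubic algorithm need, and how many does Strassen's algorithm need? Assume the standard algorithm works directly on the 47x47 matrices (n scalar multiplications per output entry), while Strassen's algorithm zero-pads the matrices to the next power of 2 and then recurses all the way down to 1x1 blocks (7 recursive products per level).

Matrix multiplication for 47x47 matrices:

Strassen's algorithm requires power-of-2 dimensions. Pad 47x47 to 64x64 (next power of 2).

Standard algorithm: 47^3 = 103823 multiplications
Strassen's algorithm: 7^(log2(64)) = 7^6 = 117649 multiplications
Difference: 103823 - 117649 = -13826 (Strassen uses MORE here due to padding overhead — for small or just-over-power-of-2 n, padding can outweigh the per-level savings)

Standard: 103823 multiplications (47^3). Strassen: 117649 multiplications (7^6, after padding to 64x64). Strassen reduces 8 recursive multiplications to 7 at each level.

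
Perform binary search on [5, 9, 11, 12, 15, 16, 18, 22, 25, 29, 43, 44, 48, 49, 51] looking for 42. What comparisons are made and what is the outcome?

Binary search for 42 in [5, 9, 11, 12, 15, 16, 18, 22, 25, 29, 43, 44, 48, 49, 51]:

lo=0, hi=14, mid=7, arr[mid]=22 -> 22 < 42, search right half
lo=8, hi=14, mid=11, arr[mid]=44 -> 44 > 42, search left half
lo=8, hi=10, mid=9, arr[mid]=29 -> 29 < 42, search right half
lo=10, hi=10, mid=10, arr[mid]=43 -> 43 > 42, search left half
lo=10 > hi=9, target 42 not found

Binary search determines that 42 is not in the array after 4 comparisons. The search space was exhausted without finding the target.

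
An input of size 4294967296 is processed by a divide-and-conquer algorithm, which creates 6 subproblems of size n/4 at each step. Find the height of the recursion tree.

For divide and conquer with division factor 4:

Problem sizes at each level:
Level 0: 4294967296
Level 1: 1073741824
Level 2: 268435456
Level 3: 67108864
Level 4: 16777216
Level 5: 4194304
Level 6: 1048576
Level 7: 262144
Level 8: 65536
Level 9: 16384
Level 10: 4096
Level 11: 1024
Level 12: 256
Level 13: 64
Level 14: 16
Level 15: 4
Level 16: 1

The root is level 0 and the size-1 base case is level 16 (the tree spans levels 0 through 16, i.e. 17 levels counting the root), so the depth is the number of divisions: log_4(4294967296) = 16

The recursion tree depth is log_4(4294967296) = 16. At each level, the problem size is divided by 4, so it takes 16 divisions to reduce to a base case of size 1. The algorithm makes 6 recursive calls at each level.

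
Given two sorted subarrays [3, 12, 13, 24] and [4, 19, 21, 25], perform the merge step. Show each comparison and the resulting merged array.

Merging process:

Compare 3 vs 4: take 3 from left. Merged: [3]
Compare 12 vs 4: take 4 from right. Merged: [3, 4]
Compare 12 vs 19: take 12 from left. Merged: [3, 4, 12]
Compare 13 vs 19: take 13 from left. Merged: [3, 4, 12, 13]
Compare 24 vs 19: take 19 from right. Merged: [3, 4, 12, 13, 19]
Compare 24 vs 21: take 21 from right. Merged: [3, 4, 12, 13, 19, 21]
Compare 24 vs 25: take 24 from left. Merged: [3, 4, 12, 13, 19, 21, 24]
Append remaining from right: [25]. Merged: [3, 4, 12, 13, 19, 21, 24, 25]

Final merged array: [3, 4, 12, 13, 19, 21, 24, 25]
Total comparisons: 7

The merged array is [3, 4, 12, 13, 19, 21, 24, 25], requiring 7 comparisons. The merge step runs in O(n) time where n is the total number of elements.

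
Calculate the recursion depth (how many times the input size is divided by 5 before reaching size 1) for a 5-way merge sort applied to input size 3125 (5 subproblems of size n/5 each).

For divide and conquer with division factor 5:

Problem sizes at each level:
Level 0: 3125
Level 1: 625
Level 2: 125
Level 3: 25
Level 4: 5
Level 5: 1

The root is level 0 and the size-1 base case is level 5 (the tree spans levels 0 through 5, i.e. 6 levels counting the root), so the depth is the number of divisions: log_5(3125) = 5

The recursion tree depth is log_5(3125) = 5. At each level, the problem size is divided by 5, so it takes 5 divisions to reduce to a base case of size 1. The algorithm makes 5 recursive calls at each level.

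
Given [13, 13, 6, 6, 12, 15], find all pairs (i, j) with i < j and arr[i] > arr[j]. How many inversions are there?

Finding inversions in [13, 13, 6, 6, 12, 15]:

(0, 2): arr[0]=13 > arr[2]=6
(0, 3): arr[0]=13 > arr[3]=6
(0, 4): arr[0]=13 > arr[4]=12
(1, 2): arr[1]=13 > arr[2]=6
(1, 3): arr[1]=13 > arr[3]=6
(1, 4): arr[1]=13 > arr[4]=12

Total inversions: 6

The array has 6 inversion(s): (0,2), (0,3), (0,4), (1,2), (1,3), (1,4). Each pair (i,j) satisfies i < j and arr[i] > arr[j].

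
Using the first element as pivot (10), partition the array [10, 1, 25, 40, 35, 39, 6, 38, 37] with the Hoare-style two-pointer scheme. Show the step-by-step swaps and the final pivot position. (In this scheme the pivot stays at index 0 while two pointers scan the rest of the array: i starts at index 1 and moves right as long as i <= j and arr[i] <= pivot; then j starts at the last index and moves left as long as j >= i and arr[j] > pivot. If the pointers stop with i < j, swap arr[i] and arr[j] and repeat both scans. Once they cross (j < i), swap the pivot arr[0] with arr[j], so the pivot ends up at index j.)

Hoare-style two-pointer partition with pivot = 10:

Initial array: [10, 1, 25, 40, 35, 39, 6, 38, 37]

Pointers start at i = 1, j = 8.
i stops at index 2 (arr[2]=25 > 10), j stops at index 6 (arr[6]=6 <= 10): swap arr[2] and arr[6], array becomes [10, 1, 6, 40, 35, 39, 25, 38, 37]
i ends at 3, j ends at 2: the pointers have crossed (j < i), so scanning stops.

Swap pivot arr[0] with arr[2] to place pivot at position 2: [6, 1, 10, 40, 35, 39, 25, 38, 37]
Pivot position: 2

After partitioning with pivot 10, the array becomes [6, 1, 10, 40, 35, 39, 25, 38, 37]. The pivot is placed at index 2. All elements to the left of the pivot are <= 10, and all elements to the right are > 10.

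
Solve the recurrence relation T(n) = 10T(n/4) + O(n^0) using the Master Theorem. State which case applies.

Master Theorem for T(n) = 10T(n/4) + O(n^0):

a = 10, b = 4, c = 0
log_b(a) = log_4(10) = 1.6610

Case 1: c = 0 < log_4(10) = 1.6610
T(n) = O(n^(log_4 10))

For T(n) = 10T(n/4) + O(n^0): log_4(10) = 1.6610. This is Case 1 of the Master Theorem (c < log_b(a), work dominated by leaves), giving O(n^(log_4 10)).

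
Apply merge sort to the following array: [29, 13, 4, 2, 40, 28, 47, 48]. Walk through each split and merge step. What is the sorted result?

Merge sort trace:

Split: [29, 13, 4, 2, 40, 28, 47, 48] -> [29, 13, 4, 2] and [40, 28, 47, 48]
  Split: [29, 13, 4, 2] -> [29, 13] and [4, 2]
    Split: [29, 13] -> [29] and [13]
    Merge: [29] + [13] -> [13, 29]
    Split: [4, 2] -> [4] and [2]
    Merge: [4] + [2] -> [2, 4]
  Merge: [13, 29] + [2, 4] -> [2, 4, 13, 29]
  Split: [40, 28, 47, 48] -> [40, 28] and [47, 48]
    Split: [40, 28] -> [40] and [28]
    Merge: [40] + [28] -> [28, 40]
    Split: [47, 48] -> [47] and [48]
    Merge: [47] + [48] -> [47, 48]
  Merge: [28, 40] + [47, 48] -> [28, 40, 47, 48]
Merge: [2, 4, 13, 29] + [28, 40, 47, 48] -> [2, 4, 13, 28, 29, 40, 47, 48]

Final sorted array: [2, 4, 13, 28, 29, 40, 47, 48]

The merge sort proceeds by recursively splitting the array and merging sorted halves.
After all merges, the sorted array is [2, 4, 13, 28, 29, 40, 47, 48].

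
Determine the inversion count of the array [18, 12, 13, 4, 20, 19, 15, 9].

Finding inversions in [18, 12, 13, 4, 20, 19, 15, 9]:

(0, 1): arr[0]=18 > arr[1]=12
(0, 2): arr[0]=18 > arr[2]=13
(0, 3): arr[0]=18 > arr[3]=4
(0, 6): arr[0]=18 > arr[6]=15
(0, 7): arr[0]=18 > arr[7]=9
(1, 3): arr[1]=12 > arr[3]=4
(1, 7): arr[1]=12 > arr[7]=9
(2, 3): arr[2]=13 > arr[3]=4
(2, 7): arr[2]=13 > arr[7]=9
(4, 5): arr[4]=20 > arr[5]=19
(4, 6): arr[4]=20 > arr[6]=15
(4, 7): arr[4]=20 > arr[7]=9
(5, 6): arr[5]=19 > arr[6]=15
(5, 7): arr[5]=19 > arr[7]=9
(6, 7): arr[6]=15 > arr[7]=9

Total inversions: 15

The array has 15 inversion(s): (0,1), (0,2), (0,3), (0,6), (0,7), (1,3), (1,7), (2,3), (2,7), (4,5), (4,6), (4,7), (5,6), (5,7), (6,7). Each pair (i,j) satisfies i < j and arr[i] > arr[j].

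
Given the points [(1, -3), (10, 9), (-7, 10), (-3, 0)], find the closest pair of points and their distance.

Computing all pairwise distances among 4 points:

d((1, -3), (10, 9)) = 15.0
d((1, -3), (-7, 10)) = 15.2643
d((1, -3), (-3, 0)) = 5.0 <-- minimum
d((10, 9), (-7, 10)) = 17.0294
d((10, 9), (-3, 0)) = 15.8114
d((-7, 10), (-3, 0)) = 10.7703

Closest pair: (1, -3) and (-3, 0) with distance 5.0

The closest pair is (1, -3) and (-3, 0) with Euclidean distance 5.0. For 4 points, brute-force pairwise comparison is shown above. For large n, the divide-and-conquer algorithm (sort by x, recurse on halves, check the dividing strip) achieves O(n log n).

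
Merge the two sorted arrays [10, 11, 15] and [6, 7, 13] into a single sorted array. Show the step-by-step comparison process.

Merging process:

Compare 10 vs 6: take 6 from right. Merged: [6]
Compare 10 vs 7: take 7 from right. Merged: [6, 7]
Compare 10 vs 13: take 10 from left. Merged: [6, 7, 10]
Compare 11 vs 13: take 11 from left. Merged: [6, 7, 10, 11]
Compare 15 vs 13: take 13 from right. Merged: [6, 7, 10, 11, 13]
Append remaining from left: [15]. Merged: [6, 7, 10, 11, 13, 15]

Final merged array: [6, 7, 10, 11, 13, 15]
Total comparisons: 5

The merged array is [6, 7, 10, 11, 13, 15], requiring 5 comparisons. The merge step runs in O(n) time where n is the total number of elements.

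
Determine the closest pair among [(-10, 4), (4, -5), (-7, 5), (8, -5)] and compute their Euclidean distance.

Computing all pairwise distances among 4 points:

d((-10, 4), (4, -5)) = 16.6433
d((-10, 4), (-7, 5)) = 3.1623 <-- minimum
d((-10, 4), (8, -5)) = 20.1246
d((4, -5), (-7, 5)) = 14.8661
d((4, -5), (8, -5)) = 4.0
d((-7, 5), (8, -5)) = 18.0278

Closest pair: (-10, 4) and (-7, 5) with distance 3.1623

The closest pair is (-10, 4) and (-7, 5) with Euclidean distance 3.1623. For 4 points, brute-force pairwise comparison is shown above. For large n, the divide-and-conquer algorithm (sort by x, recurse on halves, check the dividing strip) achieves O(n log n).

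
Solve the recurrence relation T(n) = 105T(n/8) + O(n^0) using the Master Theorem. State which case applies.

Master Theorem for T(n) = 105T(n/8) + O(n^0):

a = 105, b = 8, c = 0
log_b(a) = log_8(105) = 2.2381

Case 1: c = 0 < log_8(105) = 2.2381
T(n) = O(n^(log_8 105))

For T(n) = 105T(n/8) + O(n^0): log_8(105) = 2.2381. This is Case 1 of the Master Theorem (c < log_b(a), work dominated by leaves), giving O(n^(log_8 105)).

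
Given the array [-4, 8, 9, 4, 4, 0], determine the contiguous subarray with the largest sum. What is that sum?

Using Kadane's algorithm on [-4, 8, 9, 4, 4, 0]:

Scanning through the array:
Position 1 (value 8): max_ending_here = 8, max_so_far = 8
Position 2 (value 9): max_ending_here = 17, max_so_far = 17
Position 3 (value 4): max_ending_here = 21, max_so_far = 21
Position 4 (value 4): max_ending_here = 25, max_so_far = 25
Position 5 (value 0): max_ending_here = 25, max_so_far = 25

Maximum subarray: [8, 9, 4, 4]
Maximum sum: 25

The maximum subarray is [8, 9, 4, 4] with sum 25. This subarray runs from index 1 to index 4.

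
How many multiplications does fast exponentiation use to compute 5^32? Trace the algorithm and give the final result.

Computing 5^32 by squaring (build up from 5^1; each line after the first costs one multiplication):

5^1 = 5
5^2 = (5^1)^2 = 5^2 = 25
5^4 = (5^2)^2 = 25^2 = 625
5^8 = (5^4)^2 = 625^2 = 390625
5^16 = (5^8)^2 = 390625^2 = 152587890625
5^32 = (5^16)^2 = 152587890625^2 = 23283064365386962890625

Result: 23283064365386962890625
Multiplications needed: 5 (5 lines after 5^1)

5^32 = 23283064365386962890625. Using exponentiation by squaring, this requires 5 multiplications. The key idea: if the exponent is even, square the half-power; if odd, multiply by the base once.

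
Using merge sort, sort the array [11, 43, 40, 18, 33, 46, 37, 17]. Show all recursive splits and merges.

Merge sort trace:

Split: [11, 43, 40, 18, 33, 46, 37, 17] -> [11, 43, 40, 18] and [33, 46, 37, 17]
  Split: [11, 43, 40, 18] -> [11, 43] and [40, 18]
    Split: [11, 43] -> [11] and [43]
    Merge: [11] + [43] -> [11, 43]
    Split: [40, 18] -> [40] and [18]
    Merge: [40] + [18] -> [18, 40]
  Merge: [11, 43] + [18, 40] -> [11, 18, 40, 43]
  Split: [33, 46, 37, 17] -> [33, 46] and [37, 17]
    Split: [33, 46] -> [33] and [46]
    Merge: [33] + [46] -> [33, 46]
    Split: [37, 17] -> [37] and [17]
    Merge: [37] + [17] -> [17, 37]
  Merge: [33, 46] + [17, 37] -> [17, 33, 37, 46]
Merge: [11, 18, 40, 43] + [17, 33, 37, 46] -> [11, 17, 18, 33, 37, 40, 43, 46]

Final sorted array: [11, 17, 18, 33, 37, 40, 43, 46]

The merge sort proceeds by recursively splitting the array and merging sorted halves.
After all merges, the sorted array is [11, 17, 18, 33, 37, 40, 43, 46].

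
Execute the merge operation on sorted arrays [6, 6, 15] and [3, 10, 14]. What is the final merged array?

Merging process:

Compare 6 vs 3: take 3 from right. Merged: [3]
Compare 6 vs 10: take 6 from left. Merged: [3, 6]
Compare 6 vs 10: take 6 from left. Merged: [3, 6, 6]
Compare 15 vs 10: take 10 from right. Merged: [3, 6, 6, 10]
Compare 15 vs 14: take 14 from right. Merged: [3, 6, 6, 10, 14]
Append remaining from left: [15]. Merged: [3, 6, 6, 10, 14, 15]

Final merged array: [3, 6, 6, 10, 14, 15]
Total comparisons: 5

The merged array is [3, 6, 6, 10, 14, 15], requiring 5 comparisons. The merge step runs in O(n) time where n is the total number of elements.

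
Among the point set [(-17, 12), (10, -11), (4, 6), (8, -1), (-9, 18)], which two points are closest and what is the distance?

Computing all pairwise distances among 5 points:

d((-17, 12), (10, -11)) = 35.4683
d((-17, 12), (4, 6)) = 21.8403
d((-17, 12), (8, -1)) = 28.178
d((-17, 12), (-9, 18)) = 10.0
d((10, -11), (4, 6)) = 18.0278
d((10, -11), (8, -1)) = 10.198
d((10, -11), (-9, 18)) = 34.6699
d((4, 6), (8, -1)) = 8.0623 <-- minimum
d((4, 6), (-9, 18)) = 17.6918
d((8, -1), (-9, 18)) = 25.4951

Closest pair: (4, 6) and (8, -1) with distance 8.0623

The closest pair is (4, 6) and (8, -1) with Euclidean distance 8.0623. For 5 points, brute-force pairwise comparison is shown above. For large n, the divide-and-conquer algorithm (sort by x, recurse on halves, check the dividing strip) achieves O(n log n).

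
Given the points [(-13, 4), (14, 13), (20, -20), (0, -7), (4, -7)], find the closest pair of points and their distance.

Computing all pairwise distances among 5 points:

d((-13, 4), (14, 13)) = 28.4605
d((-13, 4), (20, -20)) = 40.8044
d((-13, 4), (0, -7)) = 17.0294
d((-13, 4), (4, -7)) = 20.2485
d((14, 13), (20, -20)) = 33.541
d((14, 13), (0, -7)) = 24.4131
d((14, 13), (4, -7)) = 22.3607
d((20, -20), (0, -7)) = 23.8537
d((20, -20), (4, -7)) = 20.6155
d((0, -7), (4, -7)) = 4.0 <-- minimum

Closest pair: (0, -7) and (4, -7) with distance 4.0

The closest pair is (0, -7) and (4, -7) with Euclidean distance 4.0. For 5 points, brute-force pairwise comparison is shown above. For large n, the divide-and-conquer algorithm (sort by x, recurse on halves, check the dividing strip) achieves O(n log n).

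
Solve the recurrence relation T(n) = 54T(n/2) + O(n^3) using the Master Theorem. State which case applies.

Master Theorem for T(n) = 54T(n/2) + O(n^3):

a = 54, b = 2, c = 3
log_b(a) = log_2(54) = 5.7549

Case 1: c = 3 < log_2(54) = 5.7549
T(n) = O(n^(log_2 54))

For T(n) = 54T(n/2) + O(n^3): log_2(54) = 5.7549. This is Case 1 of the Master Theorem (c < log_b(a), work dominated by leaves), giving O(n^(log_2 54)).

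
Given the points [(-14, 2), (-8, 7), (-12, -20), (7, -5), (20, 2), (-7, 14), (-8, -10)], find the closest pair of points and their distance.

Computing all pairwise distances among 7 points:

d((-14, 2), (-8, 7)) = 7.8102
d((-14, 2), (-12, -20)) = 22.0907
d((-14, 2), (7, -5)) = 22.1359
d((-14, 2), (20, 2)) = 34.0
d((-14, 2), (-7, 14)) = 13.8924
d((-14, 2), (-8, -10)) = 13.4164
d((-8, 7), (-12, -20)) = 27.2947
d((-8, 7), (7, -5)) = 19.2094
d((-8, 7), (20, 2)) = 28.4429
d((-8, 7), (-7, 14)) = 7.0711 <-- minimum
d((-8, 7), (-8, -10)) = 17.0
d((-12, -20), (7, -5)) = 24.2074
d((-12, -20), (20, 2)) = 38.833
d((-12, -20), (-7, 14)) = 34.3657
d((-12, -20), (-8, -10)) = 10.7703
d((7, -5), (20, 2)) = 14.7648
d((7, -5), (-7, 14)) = 23.6008
d((7, -5), (-8, -10)) = 15.8114
d((20, 2), (-7, 14)) = 29.5466
d((20, 2), (-8, -10)) = 30.4631
d((-7, 14), (-8, -10)) = 24.0208

Closest pair: (-8, 7) and (-7, 14) with distance 7.0711

The closest pair is (-8, 7) and (-7, 14) with Euclidean distance 7.0711. For 7 points, brute-force pairwise comparison is shown above. For large n, the divide-and-conquer algorithm (sort by x, recurse on halves, check the dividing strip) achieves O(n log n).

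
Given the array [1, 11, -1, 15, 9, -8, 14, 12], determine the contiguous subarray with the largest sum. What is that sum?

Using Kadane's algorithm on [1, 11, -1, 15, 9, -8, 14, 12]:

Scanning through the array:
Position 1 (value 11): max_ending_here = 12, max_so_far = 12
Position 2 (value -1): max_ending_here = 11, max_so_far = 12
Position 3 (value 15): max_ending_here = 26, max_so_far = 26
Position 4 (value 9): max_ending_here = 35, max_so_far = 35
Position 5 (value -8): max_ending_here = 27, max_so_far = 35
Position 6 (value 14): max_ending_here = 41, max_so_far = 41
Position 7 (value 12): max_ending_here = 53, max_so_far = 53

Maximum subarray: [1, 11, -1, 15, 9, -8, 14, 12]
Maximum sum: 53

The maximum subarray is [1, 11, -1, 15, 9, -8, 14, 12] with sum 53. This subarray runs from index 0 to index 7.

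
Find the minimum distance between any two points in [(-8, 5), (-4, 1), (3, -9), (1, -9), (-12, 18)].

Computing all pairwise distances among 5 points:

d((-8, 5), (-4, 1)) = 5.6569
d((-8, 5), (3, -9)) = 17.8045
d((-8, 5), (1, -9)) = 16.6433
d((-8, 5), (-12, 18)) = 13.6015
d((-4, 1), (3, -9)) = 12.2066
d((-4, 1), (1, -9)) = 11.1803
d((-4, 1), (-12, 18)) = 18.7883
d((3, -9), (1, -9)) = 2.0 <-- minimum
d((3, -9), (-12, 18)) = 30.8869
d((1, -9), (-12, 18)) = 29.9666

Closest pair: (3, -9) and (1, -9) with distance 2.0

The closest pair is (3, -9) and (1, -9) with Euclidean distance 2.0. For 5 points, brute-force pairwise comparison is shown above. For large n, the divide-and-conquer algorithm (sort by x, recurse on halves, check the dividing strip) achieves O(n log n).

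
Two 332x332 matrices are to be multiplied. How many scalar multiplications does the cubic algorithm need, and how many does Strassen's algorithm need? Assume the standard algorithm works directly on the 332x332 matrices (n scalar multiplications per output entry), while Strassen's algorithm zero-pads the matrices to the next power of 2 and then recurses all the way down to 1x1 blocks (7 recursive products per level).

Matrix multiplication for 332x332 matrices:

Strassen's algorithm requires power-of-2 dimensions. Pad 332x332 to 512x512 (next power of 2).

Standard algorithm: 332^3 = 36594368 multiplications
Strassen's algorithm: 7^(log2(512)) = 7^9 = 40353607 multiplications
Difference: 36594368 - 40353607 = -3759239 (Strassen uses MORE here due to padding overhead — for small or just-over-power-of-2 n, padding can outweigh the per-level savings)

Standard: 36594368 multiplications (332^3). Strassen: 40353607 multiplications (7^9, after padding to 512x512). Strassen reduces 8 recursive multiplications to 7 at each level.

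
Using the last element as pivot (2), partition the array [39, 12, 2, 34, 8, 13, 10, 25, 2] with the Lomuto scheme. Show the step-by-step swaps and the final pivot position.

Lomuto partition with pivot = 2:

Initial array: [39, 12, 2, 34, 8, 13, 10, 25, 2]

arr[0]=39 > 2: no swap
arr[1]=12 > 2: no swap
arr[2]=2 <= 2: swap with position 0, array becomes [2, 12, 39, 34, 8, 13, 10, 25, 2]
arr[3]=34 > 2: no swap
arr[4]=8 > 2: no swap
arr[5]=13 > 2: no swap
arr[6]=10 > 2: no swap
arr[7]=25 > 2: no swap

Place pivot at position 1: [2, 2, 39, 34, 8, 13, 10, 25, 12]
Pivot position: 1

After partitioning with pivot 2, the array becomes [2, 2, 39, 34, 8, 13, 10, 25, 12]. The pivot is placed at index 1. All elements to the left of the pivot are <= 2, and all elements to the right are > 2.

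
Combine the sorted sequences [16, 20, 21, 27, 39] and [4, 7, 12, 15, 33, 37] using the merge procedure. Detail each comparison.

Merging process:

Compare 16 vs 4: take 4 from right. Merged: [4]
Compare 16 vs 7: take 7 from right. Merged: [4, 7]
Compare 16 vs 12: take 12 from right. Merged: [4, 7, 12]
Compare 16 vs 15: take 15 from right. Merged: [4, 7, 12, 15]
Compare 16 vs 33: take 16 from left. Merged: [4, 7, 12, 15, 16]
Compare 20 vs 33: take 20 from left. Merged: [4, 7, 12, 15, 16, 20]
Compare 21 vs 33: take 21 from left. Merged: [4, 7, 12, 15, 16, 20, 21]
Compare 27 vs 33: take 27 from left. Merged: [4, 7, 12, 15, 16, 20, 21, 27]
Compare 39 vs 33: take 33 from right. Merged: [4, 7, 12, 15, 16, 20, 21, 27, 33]
Compare 39 vs 37: take 37 from right. Merged: [4, 7, 12, 15, 16, 20, 21, 27, 33, 37]
Append remaining from left: [39]. Merged: [4, 7, 12, 15, 16, 20, 21, 27, 33, 37, 39]

Final merged array: [4, 7, 12, 15, 16, 20, 21, 27, 33, 37, 39]
Total comparisons: 10

The merged array is [4, 7, 12, 15, 16, 20, 21, 27, 33, 37, 39], requiring 10 comparisons. The merge step runs in O(n) time where n is the total number of elements.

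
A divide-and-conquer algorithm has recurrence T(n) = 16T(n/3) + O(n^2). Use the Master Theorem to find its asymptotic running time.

Master Theorem for T(n) = 16T(n/3) + O(n^2):

a = 16, b = 3, c = 2
log_b(a) = log_3(16) = 2.5237

Case 1: c = 2 < log_3(16) = 2.5237
T(n) = O(n^(log_3 16))

For T(n) = 16T(n/3) + O(n^2): log_3(16) = 2.5237. This is Case 1 of the Master Theorem (c < log_b(a), work dominated by leaves), giving O(n^(log_3 16)).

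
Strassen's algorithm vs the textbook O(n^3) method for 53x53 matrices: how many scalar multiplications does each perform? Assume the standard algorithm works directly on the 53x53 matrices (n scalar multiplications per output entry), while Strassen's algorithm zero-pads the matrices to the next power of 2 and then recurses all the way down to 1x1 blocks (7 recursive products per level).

Matrix multiplication for 53x53 matrices:

Strassen's algorithm requires power-of-2 dimensions. Pad 53x53 to 64x64 (next power of 2).

Standard algorithm: 53^3 = 148877 multiplications
Strassen's algorithm: 7^(log2(64)) = 7^6 = 117649 multiplications
Savings: 148877 - 117649 = 31228 multiplications

Standard: 148877 multiplications (53^3). Strassen: 117649 multiplications (7^6, after padding to 64x64). Strassen reduces 8 recursive multiplications to 7 at each level.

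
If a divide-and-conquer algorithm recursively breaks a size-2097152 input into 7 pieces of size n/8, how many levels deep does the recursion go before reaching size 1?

For divide and conquer with division factor 8:

Problem sizes at each level:
Level 0: 2097152
Level 1: 262144
Level 2: 32768
Level 3: 4096
Level 4: 512
Level 5: 64
Level 6: 8
Level 7: 1

The root is level 0 and the size-1 base case is level 7 (the tree spans levels 0 through 7, i.e. 8 levels counting the root), so the depth is the number of divisions: log_8(2097152) = 7

The recursion tree depth is log_8(2097152) = 7. At each level, the problem size is divided by 8, so it takes 7 divisions to reduce to a base case of size 1. The algorithm makes 7 recursive calls at each level.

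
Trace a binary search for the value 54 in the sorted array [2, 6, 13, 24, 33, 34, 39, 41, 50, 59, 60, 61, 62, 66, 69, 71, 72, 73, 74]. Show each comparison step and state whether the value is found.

Binary search for 54 in [2, 6, 13, 24, 33, 34, 39, 41, 50, 59, 60, 61, 62, 66, 69, 71, 72, 73, 74]:

lo=0, hi=18, mid=9, arr[mid]=59 -> 59 > 54, search left half
lo=0, hi=8, mid=4, arr[mid]=33 -> 33 < 54, search right half
lo=5, hi=8, mid=6, arr[mid]=39 -> 39 < 54, search right half
lo=7, hi=8, mid=7, arr[mid]=41 -> 41 < 54, search right half
lo=8, hi=8, mid=8, arr[mid]=50 -> 50 < 54, search right half
lo=9 > hi=8, target 54 not found

Binary search determines that 54 is not in the array after 5 comparisons. The search space was exhausted without finding the target.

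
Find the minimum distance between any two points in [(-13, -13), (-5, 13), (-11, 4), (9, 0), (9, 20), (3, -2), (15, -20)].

Computing all pairwise distances among 7 points:

d((-13, -13), (-5, 13)) = 27.2029
d((-13, -13), (-11, 4)) = 17.1172
d((-13, -13), (9, 0)) = 25.5539
d((-13, -13), (9, 20)) = 39.6611
d((-13, -13), (3, -2)) = 19.4165
d((-13, -13), (15, -20)) = 28.8617
d((-5, 13), (-11, 4)) = 10.8167
d((-5, 13), (9, 0)) = 19.105
d((-5, 13), (9, 20)) = 15.6525
d((-5, 13), (3, -2)) = 17.0
d((-5, 13), (15, -20)) = 38.5876
d((-11, 4), (9, 0)) = 20.3961
d((-11, 4), (9, 20)) = 25.6125
d((-11, 4), (3, -2)) = 15.2315
d((-11, 4), (15, -20)) = 35.3836
d((9, 0), (9, 20)) = 20.0
d((9, 0), (3, -2)) = 6.3246 <-- minimum
d((9, 0), (15, -20)) = 20.8806
d((9, 20), (3, -2)) = 22.8035
d((9, 20), (15, -20)) = 40.4475
d((3, -2), (15, -20)) = 21.6333

Closest pair: (9, 0) and (3, -2) with distance 6.3246

The closest pair is (9, 0) and (3, -2) with Euclidean distance 6.3246. For 7 points, brute-force pairwise comparison is shown above. For large n, the divide-and-conquer algorithm (sort by x, recurse on halves, check the dividing strip) achieves O(n log n).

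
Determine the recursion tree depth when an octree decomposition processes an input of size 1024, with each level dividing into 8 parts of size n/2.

For divide and conquer with division factor 2:

Problem sizes at each level:
Level 0: 1024
Level 1: 512
Level 2: 256
Level 3: 128
Level 4: 64
Level 5: 32
Level 6: 16
Level 7: 8
Level 8: 4
Level 9: 2
Level 10: 1

The root is level 0 and the size-1 base case is level 10 (the tree spans levels 0 through 10, i.e. 11 levels counting the root), so the depth is the number of divisions: log_2(1024) = 10

The recursion tree depth is log_2(1024) = 10. At each level, the problem size is divided by 2, so it takes 10 divisions to reduce to a base case of size 1. The algorithm makes 8 recursive calls at each level.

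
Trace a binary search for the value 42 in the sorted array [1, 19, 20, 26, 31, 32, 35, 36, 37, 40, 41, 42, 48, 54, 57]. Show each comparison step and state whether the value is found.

Binary search for 42 in [1, 19, 20, 26, 31, 32, 35, 36, 37, 40, 41, 42, 48, 54, 57]:

lo=0, hi=14, mid=7, arr[mid]=36 -> 36 < 42, search right half
lo=8, hi=14, mid=11, arr[mid]=42 -> Found target at index 11!

Binary search finds 42 at index 11 after 2 comparisons. The search repeatedly halves the search space by comparing with the middle element.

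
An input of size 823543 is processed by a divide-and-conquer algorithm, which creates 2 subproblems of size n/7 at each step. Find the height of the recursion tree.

For divide and conquer with division factor 7:

Problem sizes at each level:
Level 0: 823543
Level 1: 117649
Level 2: 16807
Level 3: 2401
Level 4: 343
Level 5: 49
Level 6: 7
Level 7: 1

The root is level 0 and the size-1 base case is level 7 (the tree spans levels 0 through 7, i.e. 8 levels counting the root), so the depth is the number of divisions: log_7(823543) = 7

The recursion tree depth is log_7(823543) = 7. At each level, the problem size is divided by 7, so it takes 7 divisions to reduce to a base case of size 1. The algorithm makes 2 recursive calls at each level.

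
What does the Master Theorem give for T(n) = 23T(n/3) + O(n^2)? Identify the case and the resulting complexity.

Master Theorem for T(n) = 23T(n/3) + O(n^2):

a = 23, b = 3, c = 2
log_b(a) = log_3(23) = 2.8540

Case 1: c = 2 < log_3(23) = 2.8540
T(n) = O(n^(log_3 23))

For T(n) = 23T(n/3) + O(n^2): log_3(23) = 2.8540. This is Case 1 of the Master Theorem (c < log_b(a), work dominated by leaves), giving O(n^(log_3 23)).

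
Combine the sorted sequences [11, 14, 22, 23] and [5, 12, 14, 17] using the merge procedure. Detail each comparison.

Merging process:

Compare 11 vs 5: take 5 from right. Merged: [5]
Compare 11 vs 12: take 11 from left. Merged: [5, 11]
Compare 14 vs 12: take 12 from right. Merged: [5, 11, 12]
Compare 14 vs 14: take 14 from left. Merged: [5, 11, 12, 14]
Compare 22 vs 14: take 14 from right. Merged: [5, 11, 12, 14, 14]
Compare 22 vs 17: take 17 from right. Merged: [5, 11, 12, 14, 14, 17]
Append remaining from left: [22, 23]. Merged: [5, 11, 12, 14, 14, 17, 22, 23]

Final merged array: [5, 11, 12, 14, 14, 17, 22, 23]
Total comparisons: 6

The merged array is [5, 11, 12, 14, 14, 17, 22, 23], requiring 6 comparisons. The merge step runs in O(n) time where n is the total number of elements.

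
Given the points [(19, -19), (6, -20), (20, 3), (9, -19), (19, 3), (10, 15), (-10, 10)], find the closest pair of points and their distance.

Computing all pairwise distances among 7 points:

d((19, -19), (6, -20)) = 13.0384
d((19, -19), (20, 3)) = 22.0227
d((19, -19), (9, -19)) = 10.0
d((19, -19), (19, 3)) = 22.0
d((19, -19), (10, 15)) = 35.171
d((19, -19), (-10, 10)) = 41.0122
d((6, -20), (20, 3)) = 26.9258
d((6, -20), (9, -19)) = 3.1623
d((6, -20), (19, 3)) = 26.4197
d((6, -20), (10, 15)) = 35.2278
d((6, -20), (-10, 10)) = 34.0
d((20, 3), (9, -19)) = 24.5967
d((20, 3), (19, 3)) = 1.0 <-- minimum
d((20, 3), (10, 15)) = 15.6205
d((20, 3), (-10, 10)) = 30.8058
d((9, -19), (19, 3)) = 24.1661
d((9, -19), (10, 15)) = 34.0147
d((9, -19), (-10, 10)) = 34.6699
d((19, 3), (10, 15)) = 15.0
d((19, 3), (-10, 10)) = 29.8329
d((10, 15), (-10, 10)) = 20.6155

Closest pair: (20, 3) and (19, 3) with distance 1.0

The closest pair is (20, 3) and (19, 3) with Euclidean distance 1.0. For 7 points, brute-force pairwise comparison is shown above. For large n, the divide-and-conquer algorithm (sort by x, recurse on halves, check the dividing strip) achieves O(n log n).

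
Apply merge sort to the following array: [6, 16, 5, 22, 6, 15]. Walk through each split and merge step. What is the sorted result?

Merge sort trace:

Split: [6, 16, 5, 22, 6, 15] -> [6, 16, 5] and [22, 6, 15]
  Split: [6, 16, 5] -> [6] and [16, 5]
    Split: [16, 5] -> [16] and [5]
    Merge: [16] + [5] -> [5, 16]
  Merge: [6] + [5, 16] -> [5, 6, 16]
  Split: [22, 6, 15] -> [22] and [6, 15]
    Split: [6, 15] -> [6] and [15]
    Merge: [6] + [15] -> [6, 15]
  Merge: [22] + [6, 15] -> [6, 15, 22]
Merge: [5, 6, 16] + [6, 15, 22] -> [5, 6, 6, 15, 16, 22]

Final sorted array: [5, 6, 6, 15, 16, 22]

The merge sort proceeds by recursively splitting the array and merging sorted halves.
After all merges, the sorted array is [5, 6, 6, 15, 16, 22].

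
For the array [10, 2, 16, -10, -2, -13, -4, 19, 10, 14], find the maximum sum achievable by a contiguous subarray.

Using Kadane's algorithm on [10, 2, 16, -10, -2, -13, -4, 19, 10, 14]:

Scanning through the array:
Position 1 (value 2): max_ending_here = 12, max_so_far = 12
Position 2 (value 16): max_ending_here = 28, max_so_far = 28
Position 3 (value -10): max_ending_here = 18, max_so_far = 28
Position 4 (value -2): max_ending_here = 16, max_so_far = 28
Position 5 (value -13): max_ending_here = 3, max_so_far = 28
Position 6 (value -4): max_ending_here = -1, max_so_far = 28
Position 7 (value 19): max_ending_here = 19, max_so_far = 28
Position 8 (value 10): max_ending_here = 29, max_so_far = 29
Position 9 (value 14): max_ending_here = 43, max_so_far = 43

Maximum subarray: [19, 10, 14]
Maximum sum: 43

The maximum subarray is [19, 10, 14] with sum 43. This subarray runs from index 7 to index 9.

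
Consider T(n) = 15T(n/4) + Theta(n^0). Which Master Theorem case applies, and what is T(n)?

Master Theorem for T(n) = 15T(n/4) + O(n^0):

a = 15, b = 4, c = 0
log_b(a) = log_4(15) = 1.9534

Case 1: c = 0 < log_4(15) = 1.9534
T(n) = O(n^(log_4 15))

For T(n) = 15T(n/4) + O(n^0): log_4(15) = 1.9534. This is Case 1 of the Master Theorem (c < log_b(a), work dominated by leaves), giving O(n^(log_4 15)).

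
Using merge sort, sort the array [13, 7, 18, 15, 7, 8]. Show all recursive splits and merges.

Merge sort trace:

Split: [13, 7, 18, 15, 7, 8] -> [13, 7, 18] and [15, 7, 8]
  Split: [13, 7, 18] -> [13] and [7, 18]
    Split: [7, 18] -> [7] and [18]
    Merge: [7] + [18] -> [7, 18]
  Merge: [13] + [7, 18] -> [7, 13, 18]
  Split: [15, 7, 8] -> [15] and [7, 8]
    Split: [7, 8] -> [7] and [8]
    Merge: [7] + [8] -> [7, 8]
  Merge: [15] + [7, 8] -> [7, 8, 15]
Merge: [7, 13, 18] + [7, 8, 15] -> [7, 7, 8, 13, 15, 18]

Final sorted array: [7, 7, 8, 13, 15, 18]

The merge sort proceeds by recursively splitting the array and merging sorted halves.
After all merges, the sorted array is [7, 7, 8, 13, 15, 18].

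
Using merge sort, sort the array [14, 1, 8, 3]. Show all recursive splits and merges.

Merge sort trace:

Split: [14, 1, 8, 3] -> [14, 1] and [8, 3]
  Split: [14, 1] -> [14] and [1]
  Merge: [14] + [1] -> [1, 14]
  Split: [8, 3] -> [8] and [3]
  Merge: [8] + [3] -> [3, 8]
Merge: [1, 14] + [3, 8] -> [1, 3, 8, 14]

Final sorted array: [1, 3, 8, 14]

The merge sort proceeds by recursively splitting the array and merging sorted halves.
After all merges, the sorted array is [1, 3, 8, 14].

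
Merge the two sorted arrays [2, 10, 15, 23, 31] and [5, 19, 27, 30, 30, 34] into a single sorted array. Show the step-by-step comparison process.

Merging process:

Compare 2 vs 5: take 2 from left. Merged: [2]
Compare 10 vs 5: take 5 from right. Merged: [2, 5]
Compare 10 vs 19: take 10 from left. Merged: [2, 5, 10]
Compare 15 vs 19: take 15 from left. Merged: [2, 5, 10, 15]
Compare 23 vs 19: take 19 from right. Merged: [2, 5, 10, 15, 19]
Compare 23 vs 27: take 23 from left. Merged: [2, 5, 10, 15, 19, 23]
Compare 31 vs 27: take 27 from right. Merged: [2, 5, 10, 15, 19, 23, 27]
Compare 31 vs 30: take 30 from right. Merged: [2, 5, 10, 15, 19, 23, 27, 30]
Compare 31 vs 30: take 30 from right. Merged: [2, 5, 10, 15, 19, 23, 27, 30, 30]
Compare 31 vs 34: take 31 from left. Merged: [2, 5, 10, 15, 19, 23, 27, 30, 30, 31]
Append remaining from right: [34]. Merged: [2, 5, 10, 15, 19, 23, 27, 30, 30, 31, 34]

Final merged array: [2, 5, 10, 15, 19, 23, 27, 30, 30, 31, 34]
Total comparisons: 10

The merged array is [2, 5, 10, 15, 19, 23, 27, 30, 30, 31, 34], requiring 10 comparisons. The merge step runs in O(n) time where n is the total number of elements.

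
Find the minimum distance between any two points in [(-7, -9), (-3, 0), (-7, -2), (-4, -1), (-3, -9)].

Computing all pairwise distances among 5 points:

d((-7, -9), (-3, 0)) = 9.8489
d((-7, -9), (-7, -2)) = 7.0
d((-7, -9), (-4, -1)) = 8.544
d((-7, -9), (-3, -9)) = 4.0
d((-3, 0), (-7, -2)) = 4.4721
d((-3, 0), (-4, -1)) = 1.4142 <-- minimum
d((-3, 0), (-3, -9)) = 9.0
d((-7, -2), (-4, -1)) = 3.1623
d((-7, -2), (-3, -9)) = 8.0623
d((-4, -1), (-3, -9)) = 8.0623

Closest pair: (-3, 0) and (-4, -1) with distance 1.4142

The closest pair is (-3, 0) and (-4, -1) with Euclidean distance 1.4142. For 5 points, brute-force pairwise comparison is shown above. For large n, the divide-and-conquer algorithm (sort by x, recurse on halves, check the dividing strip) achieves O(n log n).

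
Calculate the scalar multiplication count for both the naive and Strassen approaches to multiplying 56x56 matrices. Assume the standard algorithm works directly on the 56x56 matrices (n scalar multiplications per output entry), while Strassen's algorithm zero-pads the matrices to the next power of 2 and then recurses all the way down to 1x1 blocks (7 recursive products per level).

Matrix multiplication for 56x56 matrices:

Strassen's algorithm requires power-of-2 dimensions. Pad 56x56 to 64x64 (next power of 2).

Standard algorithm: 56^3 = 175616 multiplications
Strassen's algorithm: 7^(log2(64)) = 7^6 = 117649 multiplications
Savings: 175616 - 117649 = 57967 multiplications

Standard: 175616 multiplications (56^3). Strassen: 117649 multiplications (7^6, after padding to 64x64). Strassen reduces 8 recursive multiplications to 7 at each level.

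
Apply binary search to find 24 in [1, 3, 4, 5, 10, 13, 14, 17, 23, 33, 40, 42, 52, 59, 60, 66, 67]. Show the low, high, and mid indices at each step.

Binary search for 24 in [1, 3, 4, 5, 10, 13, 14, 17, 23, 33, 40, 42, 52, 59, 60, 66, 67]:

lo=0, hi=16, mid=8, arr[mid]=23 -> 23 < 24, search right half
lo=9, hi=16, mid=12, arr[mid]=52 -> 52 > 24, search left half
lo=9, hi=11, mid=10, arr[mid]=40 -> 40 > 24, search left half
lo=9, hi=9, mid=9, arr[mid]=33 -> 33 > 24, search left half
lo=9 > hi=8, target 24 not found

Binary search determines that 24 is not in the array after 4 comparisons. The search space was exhausted without finding the target.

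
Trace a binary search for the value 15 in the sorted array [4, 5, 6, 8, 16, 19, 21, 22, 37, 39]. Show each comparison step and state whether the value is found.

Binary search for 15 in [4, 5, 6, 8, 16, 19, 21, 22, 37, 39]:

lo=0, hi=9, mid=4, arr[mid]=16 -> 16 > 15, search left half
lo=0, hi=3, mid=1, arr[mid]=5 -> 5 < 15, search right half
lo=2, hi=3, mid=2, arr[mid]=6 -> 6 < 15, search right half
lo=3, hi=3, mid=3, arr[mid]=8 -> 8 < 15, search right half
lo=4 > hi=3, target 15 not found

Binary search determines that 15 is not in the array after 4 comparisons. The search space was exhausted without finding the target.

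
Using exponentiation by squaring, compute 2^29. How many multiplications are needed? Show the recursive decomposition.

Computing 2^29 by squaring (build up from 2^1; each line after the first costs one multiplication):

2^1 = 2
2^2 = (2^1)^2 = 2^2 = 4
2^3 = 2 * 2^2 = 2 * 4 = 8
2^6 = (2^3)^2 = 8^2 = 64
2^7 = 2 * 2^6 = 2 * 64 = 128
2^14 = (2^7)^2 = 128^2 = 16384
2^28 = (2^14)^2 = 16384^2 = 268435456
2^29 = 2 * 2^28 = 2 * 268435456 = 536870912

Result: 536870912
Multiplications needed: 7 (7 lines after 2^1)

2^29 = 536870912. Using exponentiation by squaring, this requires 7 multiplications. The key idea: if the exponent is even, square the half-power; if odd, multiply by the base once.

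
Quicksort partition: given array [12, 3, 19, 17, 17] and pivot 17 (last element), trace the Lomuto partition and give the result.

Lomuto partition with pivot = 17:

Initial array: [12, 3, 19, 17, 17]

arr[0]=12 <= 17: swap with position 0, array becomes [12, 3, 19, 17, 17]
arr[1]=3 <= 17: swap with position 1, array becomes [12, 3, 19, 17, 17]
arr[2]=19 > 17: no swap
arr[3]=17 <= 17: swap with position 2, array becomes [12, 3, 17, 19, 17]

Place pivot at position 3: [12, 3, 17, 17, 19]
Pivot position: 3

After partitioning with pivot 17, the array becomes [12, 3, 17, 17, 19]. The pivot is placed at index 3. All elements to the left of the pivot are <= 17, and all elements to the right are > 17.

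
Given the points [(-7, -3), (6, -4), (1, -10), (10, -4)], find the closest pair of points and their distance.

Computing all pairwise distances among 4 points:

d((-7, -3), (6, -4)) = 13.0384
d((-7, -3), (1, -10)) = 10.6301
d((-7, -3), (10, -4)) = 17.0294
d((6, -4), (1, -10)) = 7.8102
d((6, -4), (10, -4)) = 4.0 <-- minimum
d((1, -10), (10, -4)) = 10.8167

Closest pair: (6, -4) and (10, -4) with distance 4.0

The closest pair is (6, -4) and (10, -4) with Euclidean distance 4.0. For 4 points, brute-force pairwise comparison is shown above. For large n, the divide-and-conquer algorithm (sort by x, recurse on halves, check the dividing strip) achieves O(n log n).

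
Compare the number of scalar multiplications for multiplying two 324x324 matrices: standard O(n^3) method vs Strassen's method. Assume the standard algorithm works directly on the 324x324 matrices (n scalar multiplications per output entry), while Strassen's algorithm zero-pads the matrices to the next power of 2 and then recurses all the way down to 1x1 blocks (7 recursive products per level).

Matrix multiplication for 324x324 matrices:

Strassen's algorithm requires power-of-2 dimensions. Pad 324x324 to 512x512 (next power of 2).

Standard algorithm: 324^3 = 34012224 multiplications
Strassen's algorithm: 7^(log2(512)) = 7^9 = 40353607 multiplications
Difference: 34012224 - 40353607 = -6341383 (Strassen uses MORE here due to padding overhead — for small or just-over-power-of-2 n, padding can outweigh the per-level savings)

Standard: 34012224 multiplications (324^3). Strassen: 40353607 multiplications (7^9, after padding to 512x512). Strassen reduces 8 recursive multiplications to 7 at each level.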